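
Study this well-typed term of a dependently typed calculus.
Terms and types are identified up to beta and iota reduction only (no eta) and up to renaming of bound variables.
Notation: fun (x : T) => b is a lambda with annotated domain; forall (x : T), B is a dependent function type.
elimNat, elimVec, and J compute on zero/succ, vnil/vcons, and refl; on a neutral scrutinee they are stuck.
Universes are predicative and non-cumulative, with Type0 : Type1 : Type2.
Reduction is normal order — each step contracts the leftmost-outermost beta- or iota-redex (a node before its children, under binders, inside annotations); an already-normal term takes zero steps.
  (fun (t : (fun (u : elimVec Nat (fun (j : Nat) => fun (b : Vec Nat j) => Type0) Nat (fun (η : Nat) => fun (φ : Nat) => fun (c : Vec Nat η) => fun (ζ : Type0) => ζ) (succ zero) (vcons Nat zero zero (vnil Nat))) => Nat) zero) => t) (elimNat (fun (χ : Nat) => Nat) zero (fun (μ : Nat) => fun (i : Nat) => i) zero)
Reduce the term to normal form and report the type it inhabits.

normal form:
  zero
inferred type:
  Nat


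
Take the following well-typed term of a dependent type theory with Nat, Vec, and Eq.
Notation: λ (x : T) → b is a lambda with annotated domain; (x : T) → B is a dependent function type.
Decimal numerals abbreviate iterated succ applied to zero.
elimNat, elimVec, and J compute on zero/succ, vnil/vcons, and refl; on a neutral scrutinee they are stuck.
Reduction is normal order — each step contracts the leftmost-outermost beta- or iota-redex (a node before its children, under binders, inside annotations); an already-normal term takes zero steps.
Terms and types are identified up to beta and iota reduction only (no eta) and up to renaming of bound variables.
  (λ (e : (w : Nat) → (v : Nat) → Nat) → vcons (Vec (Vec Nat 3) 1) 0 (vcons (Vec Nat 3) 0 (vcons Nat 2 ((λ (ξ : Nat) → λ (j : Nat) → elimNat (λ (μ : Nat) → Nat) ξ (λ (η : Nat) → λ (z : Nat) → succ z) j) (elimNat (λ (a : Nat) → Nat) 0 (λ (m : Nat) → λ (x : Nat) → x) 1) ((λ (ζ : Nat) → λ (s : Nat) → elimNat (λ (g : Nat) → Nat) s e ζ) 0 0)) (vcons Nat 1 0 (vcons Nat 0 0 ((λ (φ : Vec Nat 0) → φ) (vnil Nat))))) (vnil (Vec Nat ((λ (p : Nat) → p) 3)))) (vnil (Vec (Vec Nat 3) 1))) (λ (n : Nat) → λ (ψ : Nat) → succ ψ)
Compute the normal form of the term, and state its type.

reduced normal form:
  vcons (Vec (Vec Nat 3) 1) 0 (vcons (Vec Nat 3) 0 (vcons Nat 2 0 (vcons Nat 1 0 (vcons Nat 0 0 (vnil Nat)))) (vnil (Vec Nat 3))) (vnil (Vec (Vec Nat 3) 1))
inferred type:
  Vec (Vec (Vec Nat 3) 1) 1
observation: normalization takes exactly 13 steps under the normal-order strategy.


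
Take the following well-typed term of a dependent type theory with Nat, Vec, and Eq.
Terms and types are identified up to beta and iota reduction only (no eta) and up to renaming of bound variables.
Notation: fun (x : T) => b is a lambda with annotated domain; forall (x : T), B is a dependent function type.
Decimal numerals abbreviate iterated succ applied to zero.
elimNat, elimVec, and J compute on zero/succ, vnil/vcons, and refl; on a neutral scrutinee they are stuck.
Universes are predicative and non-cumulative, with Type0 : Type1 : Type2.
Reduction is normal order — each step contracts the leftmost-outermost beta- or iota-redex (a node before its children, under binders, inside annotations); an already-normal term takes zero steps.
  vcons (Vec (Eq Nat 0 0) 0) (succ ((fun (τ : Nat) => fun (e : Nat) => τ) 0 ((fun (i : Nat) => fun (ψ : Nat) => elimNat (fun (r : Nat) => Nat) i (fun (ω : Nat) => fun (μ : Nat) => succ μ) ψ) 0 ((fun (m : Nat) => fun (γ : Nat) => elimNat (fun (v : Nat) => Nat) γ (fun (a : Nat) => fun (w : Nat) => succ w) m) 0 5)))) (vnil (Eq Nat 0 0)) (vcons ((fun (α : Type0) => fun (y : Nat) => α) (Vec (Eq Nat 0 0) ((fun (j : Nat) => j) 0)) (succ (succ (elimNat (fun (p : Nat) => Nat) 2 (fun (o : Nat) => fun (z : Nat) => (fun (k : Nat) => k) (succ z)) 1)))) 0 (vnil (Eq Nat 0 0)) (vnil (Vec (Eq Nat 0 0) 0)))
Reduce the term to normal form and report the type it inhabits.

normal form:
  vcons (Vec (Eq Nat 0 0) 0) 1 (vnil (Eq Nat 0 0)) (vcons (Vec (Eq Nat 0 0) 0) 0 (vnil (Eq Nat 0 0)) (vnil (Vec (Eq Nat 0 0) 0)))
inferred type:
  Vec (Vec (Eq Nat 0 0) 0) 2


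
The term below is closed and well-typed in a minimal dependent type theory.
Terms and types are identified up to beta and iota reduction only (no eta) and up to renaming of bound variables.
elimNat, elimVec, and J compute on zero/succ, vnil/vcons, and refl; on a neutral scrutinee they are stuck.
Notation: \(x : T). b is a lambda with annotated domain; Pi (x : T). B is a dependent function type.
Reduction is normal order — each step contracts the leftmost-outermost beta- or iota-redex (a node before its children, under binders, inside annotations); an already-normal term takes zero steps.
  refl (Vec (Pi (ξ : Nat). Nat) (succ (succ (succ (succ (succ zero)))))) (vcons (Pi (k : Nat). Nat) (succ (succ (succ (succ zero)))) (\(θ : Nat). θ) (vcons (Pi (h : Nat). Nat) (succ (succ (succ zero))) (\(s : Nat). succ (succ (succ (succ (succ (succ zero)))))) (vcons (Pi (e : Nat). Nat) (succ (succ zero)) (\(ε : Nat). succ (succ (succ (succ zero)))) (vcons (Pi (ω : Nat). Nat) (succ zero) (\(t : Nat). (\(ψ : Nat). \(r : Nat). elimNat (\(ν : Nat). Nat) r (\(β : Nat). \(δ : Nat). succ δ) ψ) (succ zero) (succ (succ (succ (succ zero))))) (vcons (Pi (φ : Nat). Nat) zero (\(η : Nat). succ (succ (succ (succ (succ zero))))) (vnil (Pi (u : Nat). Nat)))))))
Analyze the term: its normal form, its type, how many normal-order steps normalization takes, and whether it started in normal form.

normal form:
  refl (Vec (Pi (ξ : Nat). Nat) (succ (succ (succ (succ (succ zero)))))) (vcons (Pi (k : Nat). Nat) (succ (succ (succ (succ zero)))) (\(θ : Nat). θ) (vcons (Pi (h : Nat). Nat) (succ (succ (succ zero))) (\(s : Nat). succ (succ (succ (succ (succ (succ zero)))))) (vcons (Pi (e : Nat). Nat) (succ (succ zero)) (\(ε : Nat). succ (succ (succ (succ zero)))) (vcons (Pi (ω : Nat). Nat) (succ zero) (\(t : Nat). succ (succ (succ (succ (succ zero))))) (vcons (Pi (ψ : Nat). Nat) zero (\(r : Nat). succ (succ (succ (succ (succ zero))))) (vnil (Pi (ν : Nat). Nat)))))))
inferred type:
  Eq (Vec (Pi (ξ : Nat). Nat) (succ (succ (succ (succ (succ zero)))))) (vcons (Pi (k : Nat). Nat) (succ (succ (succ (succ zero)))) (\(θ : Nat). θ) (vcons (Pi (h : Nat). Nat) (succ (succ (succ zero))) (\(s : Nat). succ (succ (succ (succ (succ (succ zero)))))) (vcons (Pi (e : Nat). Nat) (succ (succ zero)) (\(ε : Nat). succ (succ (succ (succ zero)))) (vcons (Pi (ω : Nat). Nat) (succ zero) (\(t : Nat). succ (succ (succ (succ (succ zero))))) (vcons (Pi (ψ : Nat). Nat) zero (\(r : Nat). succ (succ (succ (succ (succ zero))))) (vnil (Pi (ν : Nat). Nat))))))) (vcons (Pi (β : Nat). Nat) (succ (succ (succ (succ zero)))) (\(δ : Nat). δ) (vcons (Pi (φ : Nat). Nat) (succ (succ (succ zero))) (\(η : Nat). succ (succ (succ (succ (succ (succ zero)))))) (vcons (Pi (u : Nat). Nat) (succ (succ zero)) (\(x : Nat). succ (succ (succ (succ zero)))) (vcons (Pi (c : Nat). Nat) (succ zero) (\(ρ : Nat). succ (succ (succ (succ (succ zero))))) (vcons (Pi (σ : Nat). Nat) zero (\(n : Nat). succ (succ (succ (succ (succ zero))))) (vnil (Pi (a : Nat). Nat)))))))
reduction steps (normal order): 6
already normal: no
first redex: a beta-redex


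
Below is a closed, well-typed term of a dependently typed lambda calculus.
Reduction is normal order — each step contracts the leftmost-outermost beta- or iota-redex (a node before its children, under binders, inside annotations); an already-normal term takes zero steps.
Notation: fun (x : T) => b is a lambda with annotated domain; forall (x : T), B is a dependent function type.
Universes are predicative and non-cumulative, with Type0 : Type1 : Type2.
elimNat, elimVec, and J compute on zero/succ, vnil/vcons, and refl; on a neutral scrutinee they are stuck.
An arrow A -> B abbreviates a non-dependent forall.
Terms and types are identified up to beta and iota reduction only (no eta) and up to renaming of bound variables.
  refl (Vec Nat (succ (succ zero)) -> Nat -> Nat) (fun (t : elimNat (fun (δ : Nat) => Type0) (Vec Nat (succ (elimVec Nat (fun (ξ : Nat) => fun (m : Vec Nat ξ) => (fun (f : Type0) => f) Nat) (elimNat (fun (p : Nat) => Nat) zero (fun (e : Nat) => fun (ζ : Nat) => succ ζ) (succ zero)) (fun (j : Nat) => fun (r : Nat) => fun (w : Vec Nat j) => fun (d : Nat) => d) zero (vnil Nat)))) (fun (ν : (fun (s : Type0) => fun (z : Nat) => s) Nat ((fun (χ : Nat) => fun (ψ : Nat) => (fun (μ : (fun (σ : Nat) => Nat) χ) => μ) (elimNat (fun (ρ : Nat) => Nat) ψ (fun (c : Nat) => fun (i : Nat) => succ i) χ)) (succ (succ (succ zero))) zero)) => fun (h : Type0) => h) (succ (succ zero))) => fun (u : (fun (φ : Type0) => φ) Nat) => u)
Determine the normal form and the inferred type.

resulting normal form:
  refl (Vec Nat (succ (succ zero)) -> Nat -> Nat) (fun (t : Vec Nat (succ (succ zero))) => fun (δ : Nat) => δ)
inferred type:
  Eq (Vec Nat (succ (succ zero)) -> Nat -> Nat) (fun (t : Vec Nat (succ (succ zero))) => fun (δ : Nat) => δ) (fun (ξ : Vec Nat (succ (succ zero))) => fun (m : Nat) => m)
observation: 13 normal-order steps separate the term from its normal form.


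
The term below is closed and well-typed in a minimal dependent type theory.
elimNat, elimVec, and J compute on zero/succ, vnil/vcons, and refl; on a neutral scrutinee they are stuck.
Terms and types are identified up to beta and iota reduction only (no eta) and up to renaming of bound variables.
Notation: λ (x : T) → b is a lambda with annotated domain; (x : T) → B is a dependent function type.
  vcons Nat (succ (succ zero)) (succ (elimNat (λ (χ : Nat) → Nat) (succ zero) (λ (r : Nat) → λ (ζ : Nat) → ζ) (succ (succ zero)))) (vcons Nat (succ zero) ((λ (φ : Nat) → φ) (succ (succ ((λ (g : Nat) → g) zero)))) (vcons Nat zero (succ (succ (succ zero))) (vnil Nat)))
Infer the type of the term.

the term's type:
  Vec Nat (succ (succ (succ zero)))


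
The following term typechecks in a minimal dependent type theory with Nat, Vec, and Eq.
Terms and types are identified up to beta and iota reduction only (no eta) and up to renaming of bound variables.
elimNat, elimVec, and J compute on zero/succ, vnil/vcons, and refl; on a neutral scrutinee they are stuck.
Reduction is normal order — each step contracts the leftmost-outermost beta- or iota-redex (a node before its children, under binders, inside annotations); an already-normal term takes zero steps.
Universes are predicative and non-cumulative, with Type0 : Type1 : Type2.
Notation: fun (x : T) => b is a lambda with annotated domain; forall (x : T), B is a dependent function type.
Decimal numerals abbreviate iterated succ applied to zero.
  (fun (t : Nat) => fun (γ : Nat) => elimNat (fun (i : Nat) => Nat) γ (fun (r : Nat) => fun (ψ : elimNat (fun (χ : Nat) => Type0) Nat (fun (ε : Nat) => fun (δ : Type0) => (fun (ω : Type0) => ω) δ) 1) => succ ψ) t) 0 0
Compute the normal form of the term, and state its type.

normal form:
  0
the term's type:
  Nat
observation: normalization takes exactly 3 steps under the normal-order strategy.


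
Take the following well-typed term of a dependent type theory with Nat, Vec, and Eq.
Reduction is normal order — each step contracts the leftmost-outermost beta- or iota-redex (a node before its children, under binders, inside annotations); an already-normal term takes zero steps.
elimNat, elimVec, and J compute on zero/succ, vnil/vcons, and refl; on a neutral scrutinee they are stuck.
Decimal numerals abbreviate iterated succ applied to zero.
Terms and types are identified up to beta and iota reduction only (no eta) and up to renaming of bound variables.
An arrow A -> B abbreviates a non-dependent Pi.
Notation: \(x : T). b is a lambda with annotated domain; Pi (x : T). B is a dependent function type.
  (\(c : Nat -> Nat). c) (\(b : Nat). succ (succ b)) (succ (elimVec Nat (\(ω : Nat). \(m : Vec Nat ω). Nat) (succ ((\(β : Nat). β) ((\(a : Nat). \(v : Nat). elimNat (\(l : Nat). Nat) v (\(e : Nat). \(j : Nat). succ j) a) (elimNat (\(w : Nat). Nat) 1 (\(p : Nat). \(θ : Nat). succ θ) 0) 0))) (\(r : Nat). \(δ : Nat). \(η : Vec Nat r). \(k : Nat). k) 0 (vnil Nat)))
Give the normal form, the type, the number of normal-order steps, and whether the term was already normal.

reduced normal form:
  5
inferred type:
  Nat
steps to reach normal form (normal order): 11
already normal: no
first contracted redex: a beta-redex


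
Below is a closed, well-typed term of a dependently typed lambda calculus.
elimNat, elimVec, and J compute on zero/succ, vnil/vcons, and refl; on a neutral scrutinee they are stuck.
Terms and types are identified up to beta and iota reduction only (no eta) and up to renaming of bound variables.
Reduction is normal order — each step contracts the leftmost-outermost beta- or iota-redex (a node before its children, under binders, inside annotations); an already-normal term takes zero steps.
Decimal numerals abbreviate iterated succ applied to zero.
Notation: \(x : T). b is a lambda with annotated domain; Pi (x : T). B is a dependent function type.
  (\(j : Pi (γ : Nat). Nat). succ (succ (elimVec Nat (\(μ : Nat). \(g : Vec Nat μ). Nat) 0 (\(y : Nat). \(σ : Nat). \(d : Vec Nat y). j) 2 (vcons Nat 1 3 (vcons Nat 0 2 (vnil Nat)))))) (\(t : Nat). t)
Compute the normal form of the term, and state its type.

normal form:
  2
inferred type:
  Nat
observation: 12 normal-order steps separate the term from its normal form.


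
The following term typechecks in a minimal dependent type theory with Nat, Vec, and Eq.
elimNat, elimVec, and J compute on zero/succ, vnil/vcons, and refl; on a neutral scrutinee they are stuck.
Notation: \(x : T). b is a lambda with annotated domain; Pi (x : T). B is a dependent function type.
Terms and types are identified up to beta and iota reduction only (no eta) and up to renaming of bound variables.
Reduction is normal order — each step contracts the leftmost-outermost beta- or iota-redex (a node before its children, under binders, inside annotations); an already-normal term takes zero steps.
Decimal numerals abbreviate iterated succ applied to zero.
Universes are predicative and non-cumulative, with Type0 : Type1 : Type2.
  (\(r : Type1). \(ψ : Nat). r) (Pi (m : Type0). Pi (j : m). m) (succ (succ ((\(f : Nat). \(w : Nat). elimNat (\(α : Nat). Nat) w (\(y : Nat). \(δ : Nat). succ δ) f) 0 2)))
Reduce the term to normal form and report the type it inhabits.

resulting normal form:
  Pi (r : Type0). Pi (ψ : r). r
the term's type:
  Type1
observation: 2 normal-order steps separate the term from its normal form.


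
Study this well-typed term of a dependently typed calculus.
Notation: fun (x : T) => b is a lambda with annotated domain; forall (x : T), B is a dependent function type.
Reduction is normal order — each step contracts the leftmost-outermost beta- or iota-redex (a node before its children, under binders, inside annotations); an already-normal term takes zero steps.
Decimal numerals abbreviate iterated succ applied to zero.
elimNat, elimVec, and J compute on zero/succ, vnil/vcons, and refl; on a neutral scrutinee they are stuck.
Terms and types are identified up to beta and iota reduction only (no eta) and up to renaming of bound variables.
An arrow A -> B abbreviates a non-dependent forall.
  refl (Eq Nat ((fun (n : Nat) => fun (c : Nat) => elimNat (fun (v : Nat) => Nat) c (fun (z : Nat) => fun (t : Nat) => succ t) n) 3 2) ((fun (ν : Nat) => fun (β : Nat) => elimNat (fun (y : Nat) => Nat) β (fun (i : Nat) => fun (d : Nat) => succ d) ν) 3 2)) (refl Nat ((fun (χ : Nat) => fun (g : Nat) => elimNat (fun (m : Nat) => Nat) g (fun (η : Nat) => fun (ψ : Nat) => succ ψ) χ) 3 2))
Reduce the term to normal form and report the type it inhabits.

normal form:
  refl (Eq Nat 5 5) (refl Nat 5)
type:
  Eq (Eq Nat 5 5) (refl Nat 5) (refl Nat 5)


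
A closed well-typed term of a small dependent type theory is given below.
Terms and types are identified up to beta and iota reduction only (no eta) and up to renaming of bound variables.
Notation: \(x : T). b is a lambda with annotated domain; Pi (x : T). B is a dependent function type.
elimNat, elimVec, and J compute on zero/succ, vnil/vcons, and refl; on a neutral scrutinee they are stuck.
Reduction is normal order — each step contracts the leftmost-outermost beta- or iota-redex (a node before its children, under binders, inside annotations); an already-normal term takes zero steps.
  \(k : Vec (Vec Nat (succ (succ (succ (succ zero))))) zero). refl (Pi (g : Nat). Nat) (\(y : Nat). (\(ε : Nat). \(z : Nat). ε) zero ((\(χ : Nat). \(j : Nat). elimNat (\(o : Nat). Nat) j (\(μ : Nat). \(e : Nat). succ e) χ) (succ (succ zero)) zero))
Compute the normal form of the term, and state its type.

reduced normal form:
  \(k : Vec (Vec Nat (succ (succ (succ (succ zero))))) zero). refl (Pi (g : Nat). Nat) (\(y : Nat). zero)
type:
  Pi (k : Vec (Vec Nat (succ (succ (succ (succ zero))))) zero). Eq (Pi (g : Nat). Nat) (\(y : Nat). zero) (\(ε : Nat). zero)
observation: 2 normal-order steps normalize the term, beginning with a beta-redex.


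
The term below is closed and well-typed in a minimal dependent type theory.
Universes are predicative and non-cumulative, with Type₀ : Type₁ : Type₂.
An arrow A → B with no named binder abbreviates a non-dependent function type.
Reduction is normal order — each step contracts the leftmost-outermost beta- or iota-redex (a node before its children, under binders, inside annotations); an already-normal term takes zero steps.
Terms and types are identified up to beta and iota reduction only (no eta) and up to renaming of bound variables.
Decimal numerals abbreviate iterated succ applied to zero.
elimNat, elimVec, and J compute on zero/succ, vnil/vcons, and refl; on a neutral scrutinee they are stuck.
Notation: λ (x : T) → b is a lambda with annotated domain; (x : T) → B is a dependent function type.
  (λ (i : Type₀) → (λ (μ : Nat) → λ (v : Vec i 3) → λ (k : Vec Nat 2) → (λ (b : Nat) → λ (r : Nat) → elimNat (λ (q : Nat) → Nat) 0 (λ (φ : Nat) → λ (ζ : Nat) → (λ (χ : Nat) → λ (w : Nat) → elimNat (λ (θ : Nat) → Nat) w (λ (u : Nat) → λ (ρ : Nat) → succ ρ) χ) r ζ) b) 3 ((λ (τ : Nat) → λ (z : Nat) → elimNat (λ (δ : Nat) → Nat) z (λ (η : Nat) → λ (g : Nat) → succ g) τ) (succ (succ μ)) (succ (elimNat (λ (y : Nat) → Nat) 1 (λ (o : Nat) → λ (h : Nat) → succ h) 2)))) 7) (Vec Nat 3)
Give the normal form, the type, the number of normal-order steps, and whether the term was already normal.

reduced normal form:
  λ (i : Vec (Vec Nat 3) 3) → λ (μ : Vec Nat 2) → 39
inferred type:
  Vec (Vec Nat 3) 3 → Vec Nat 2 → Nat
steps to reach normal form (normal order): 251
term was already normal: no
first redex: a beta-redex


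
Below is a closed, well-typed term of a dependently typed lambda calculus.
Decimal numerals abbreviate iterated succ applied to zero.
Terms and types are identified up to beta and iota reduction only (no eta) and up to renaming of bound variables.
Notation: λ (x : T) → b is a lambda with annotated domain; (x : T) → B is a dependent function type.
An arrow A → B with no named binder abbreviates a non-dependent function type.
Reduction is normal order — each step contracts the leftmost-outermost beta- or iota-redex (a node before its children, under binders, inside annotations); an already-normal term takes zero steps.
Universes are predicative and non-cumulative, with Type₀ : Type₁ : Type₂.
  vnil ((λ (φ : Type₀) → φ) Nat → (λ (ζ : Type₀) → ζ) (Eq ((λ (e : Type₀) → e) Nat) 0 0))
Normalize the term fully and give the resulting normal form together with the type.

resulting normal form:
  vnil (Nat → Eq Nat 0 0)
type:
  Vec (Nat → Eq Nat 0 0) 0


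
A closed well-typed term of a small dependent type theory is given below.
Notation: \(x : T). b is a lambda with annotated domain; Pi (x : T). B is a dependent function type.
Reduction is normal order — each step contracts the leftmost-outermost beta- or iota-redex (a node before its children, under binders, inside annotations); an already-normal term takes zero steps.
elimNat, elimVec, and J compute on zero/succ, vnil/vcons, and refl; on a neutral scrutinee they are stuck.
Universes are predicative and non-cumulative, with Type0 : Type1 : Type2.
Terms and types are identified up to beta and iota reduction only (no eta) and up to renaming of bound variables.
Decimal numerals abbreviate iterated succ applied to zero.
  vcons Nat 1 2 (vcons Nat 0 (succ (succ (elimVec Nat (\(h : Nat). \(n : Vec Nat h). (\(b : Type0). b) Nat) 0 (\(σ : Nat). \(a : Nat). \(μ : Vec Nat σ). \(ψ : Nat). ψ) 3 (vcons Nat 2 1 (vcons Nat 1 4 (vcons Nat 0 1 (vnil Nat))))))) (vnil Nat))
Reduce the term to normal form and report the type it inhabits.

resulting normal form:
  vcons Nat 1 2 (vcons Nat 0 2 (vnil Nat))
the term's type:
  Vec Nat 2


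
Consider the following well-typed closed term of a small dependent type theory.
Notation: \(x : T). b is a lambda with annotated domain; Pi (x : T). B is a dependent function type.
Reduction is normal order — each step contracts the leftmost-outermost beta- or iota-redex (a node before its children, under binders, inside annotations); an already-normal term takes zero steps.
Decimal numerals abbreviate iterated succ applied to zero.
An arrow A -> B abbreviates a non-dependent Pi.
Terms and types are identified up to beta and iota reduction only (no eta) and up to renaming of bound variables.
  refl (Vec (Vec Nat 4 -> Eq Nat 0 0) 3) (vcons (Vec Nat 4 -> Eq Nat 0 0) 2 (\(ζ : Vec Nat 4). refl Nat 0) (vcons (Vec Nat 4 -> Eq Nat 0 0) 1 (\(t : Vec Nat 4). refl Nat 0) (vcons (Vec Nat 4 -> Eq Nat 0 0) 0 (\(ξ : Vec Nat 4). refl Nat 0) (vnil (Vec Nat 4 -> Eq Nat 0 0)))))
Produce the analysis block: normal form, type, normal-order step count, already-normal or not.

resulting normal form:
  refl (Vec (Vec Nat 4 -> Eq Nat 0 0) 3) (vcons (Vec Nat 4 -> Eq Nat 0 0) 2 (\(ζ : Vec Nat 4). refl Nat 0) (vcons (Vec Nat 4 -> Eq Nat 0 0) 1 (\(t : Vec Nat 4). refl Nat 0) (vcons (Vec Nat 4 -> Eq Nat 0 0) 0 (\(ξ : Vec Nat 4). refl Nat 0) (vnil (Vec Nat 4 -> Eq Nat 0 0)))))
the term's type:
  Eq (Vec (Vec Nat 4 -> Eq Nat 0 0) 3) (vcons (Vec Nat 4 -> Eq Nat 0 0) 2 (\(ζ : Vec Nat 4). refl Nat 0) (vcons (Vec Nat 4 -> Eq Nat 0 0) 1 (\(t : Vec Nat 4). refl Nat 0) (vcons (Vec Nat 4 -> Eq Nat 0 0) 0 (\(ξ : Vec Nat 4). refl Nat 0) (vnil (Vec Nat 4 -> Eq Nat 0 0))))) (vcons (Vec Nat 4 -> Eq Nat 0 0) 2 (\(ε : Vec Nat 4). refl Nat 0) (vcons (Vec Nat 4 -> Eq Nat 0 0) 1 (\(x : Vec Nat 4). refl Nat 0) (vcons (Vec Nat 4 -> Eq Nat 0 0) 0 (\(s : Vec Nat 4). refl Nat 0) (vnil (Vec Nat 4 -> Eq Nat 0 0)))))
reduction steps (normal order): 0
started in normal form: yes


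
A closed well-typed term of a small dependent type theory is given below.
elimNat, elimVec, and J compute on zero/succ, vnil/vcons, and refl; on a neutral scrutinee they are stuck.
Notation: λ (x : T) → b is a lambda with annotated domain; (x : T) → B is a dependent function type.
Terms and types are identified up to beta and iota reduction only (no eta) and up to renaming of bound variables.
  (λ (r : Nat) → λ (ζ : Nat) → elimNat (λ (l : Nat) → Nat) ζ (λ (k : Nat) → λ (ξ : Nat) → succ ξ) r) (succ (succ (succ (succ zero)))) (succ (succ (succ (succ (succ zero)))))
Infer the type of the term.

type:
  Nat


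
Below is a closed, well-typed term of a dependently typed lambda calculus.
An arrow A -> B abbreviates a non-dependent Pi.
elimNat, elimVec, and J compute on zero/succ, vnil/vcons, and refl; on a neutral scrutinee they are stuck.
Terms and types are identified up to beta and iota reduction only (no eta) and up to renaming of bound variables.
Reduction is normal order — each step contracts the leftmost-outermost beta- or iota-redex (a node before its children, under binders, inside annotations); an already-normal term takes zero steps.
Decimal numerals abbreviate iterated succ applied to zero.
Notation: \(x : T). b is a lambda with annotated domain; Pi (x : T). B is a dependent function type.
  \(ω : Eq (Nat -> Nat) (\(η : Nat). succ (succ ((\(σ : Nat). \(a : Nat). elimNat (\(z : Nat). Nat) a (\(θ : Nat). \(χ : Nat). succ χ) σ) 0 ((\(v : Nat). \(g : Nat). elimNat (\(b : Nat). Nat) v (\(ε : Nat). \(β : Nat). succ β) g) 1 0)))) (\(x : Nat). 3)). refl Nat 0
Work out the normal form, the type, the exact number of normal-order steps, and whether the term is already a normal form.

reduced normal form:
  \(ω : Eq (Nat -> Nat) (\(η : Nat). 3) (\(σ : Nat). 3)). refl Nat 0
the term's type:
  Eq (Nat -> Nat) (\(ω : Nat). 3) (\(η : Nat). 3) -> Eq Nat 0 0
reduction steps (normal order): 6
term was already normal: no
first contracted redex: a beta-redex


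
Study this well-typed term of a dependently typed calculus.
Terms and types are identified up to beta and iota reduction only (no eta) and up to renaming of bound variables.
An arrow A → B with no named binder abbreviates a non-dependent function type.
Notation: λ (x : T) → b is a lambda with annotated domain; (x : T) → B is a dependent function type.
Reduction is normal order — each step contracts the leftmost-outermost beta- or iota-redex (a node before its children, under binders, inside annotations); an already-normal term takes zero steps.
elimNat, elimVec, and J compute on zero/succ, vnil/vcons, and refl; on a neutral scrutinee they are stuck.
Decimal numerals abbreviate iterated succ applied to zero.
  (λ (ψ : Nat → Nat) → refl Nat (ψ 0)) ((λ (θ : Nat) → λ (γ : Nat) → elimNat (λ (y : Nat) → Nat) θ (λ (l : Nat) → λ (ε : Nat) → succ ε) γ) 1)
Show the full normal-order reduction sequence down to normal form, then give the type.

normal-order reduction:
  (λ (ψ : Nat → Nat) → refl Nat (ψ 0)) ((λ (θ : Nat) → λ (γ : Nat) → elimNat (λ (y : Nat) → Nat) θ (λ (l : Nat) → λ (ε : Nat) → succ ε) γ) 1)
  ~> refl Nat ((λ (ψ : Nat) → λ (θ : Nat) → elimNat (λ (γ : Nat) → Nat) ψ (λ (y : Nat) → λ (l : Nat) → succ l) θ) 1 0)
  ~> refl Nat ((λ (ψ : Nat) → elimNat (λ (θ : Nat) → Nat) 1 (λ (γ : Nat) → λ (y : Nat) → succ y) ψ) 0)
  ~> refl Nat (elimNat (λ (ψ : Nat) → Nat) 1 (λ (θ : Nat) → λ (γ : Nat) → succ γ) 0)
  ~> refl Nat 1
inferred type:
  Eq Nat 1 1


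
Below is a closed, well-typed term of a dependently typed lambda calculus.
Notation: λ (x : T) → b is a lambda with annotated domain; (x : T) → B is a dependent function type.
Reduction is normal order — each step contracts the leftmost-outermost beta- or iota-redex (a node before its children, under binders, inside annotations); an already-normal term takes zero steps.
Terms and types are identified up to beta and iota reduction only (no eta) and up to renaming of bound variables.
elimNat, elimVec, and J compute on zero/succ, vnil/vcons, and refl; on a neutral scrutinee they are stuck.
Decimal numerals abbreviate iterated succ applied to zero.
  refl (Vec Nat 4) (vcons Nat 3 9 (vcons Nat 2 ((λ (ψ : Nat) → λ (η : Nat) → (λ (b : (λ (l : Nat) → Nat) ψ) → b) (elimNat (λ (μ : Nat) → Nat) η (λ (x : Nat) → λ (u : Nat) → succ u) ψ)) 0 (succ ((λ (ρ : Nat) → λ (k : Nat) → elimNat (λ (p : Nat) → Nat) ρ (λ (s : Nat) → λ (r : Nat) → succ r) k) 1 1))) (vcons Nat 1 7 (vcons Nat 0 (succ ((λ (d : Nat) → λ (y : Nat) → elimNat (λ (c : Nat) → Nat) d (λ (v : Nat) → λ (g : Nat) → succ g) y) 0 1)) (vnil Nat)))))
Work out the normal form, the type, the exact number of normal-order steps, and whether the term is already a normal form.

normal form:
  refl (Vec Nat 4) (vcons Nat 3 9 (vcons Nat 2 3 (vcons Nat 1 7 (vcons Nat 0 2 (vnil Nat)))))
type:
  Eq (Vec Nat 4) (vcons Nat 3 9 (vcons Nat 2 3 (vcons Nat 1 7 (vcons Nat 0 2 (vnil Nat))))) (vcons Nat 3 9 (vcons Nat 2 3 (vcons Nat 1 7 (vcons Nat 0 2 (vnil Nat)))))
reduction steps (normal order): 16
already normal: no
first contracted redex: a beta-redex


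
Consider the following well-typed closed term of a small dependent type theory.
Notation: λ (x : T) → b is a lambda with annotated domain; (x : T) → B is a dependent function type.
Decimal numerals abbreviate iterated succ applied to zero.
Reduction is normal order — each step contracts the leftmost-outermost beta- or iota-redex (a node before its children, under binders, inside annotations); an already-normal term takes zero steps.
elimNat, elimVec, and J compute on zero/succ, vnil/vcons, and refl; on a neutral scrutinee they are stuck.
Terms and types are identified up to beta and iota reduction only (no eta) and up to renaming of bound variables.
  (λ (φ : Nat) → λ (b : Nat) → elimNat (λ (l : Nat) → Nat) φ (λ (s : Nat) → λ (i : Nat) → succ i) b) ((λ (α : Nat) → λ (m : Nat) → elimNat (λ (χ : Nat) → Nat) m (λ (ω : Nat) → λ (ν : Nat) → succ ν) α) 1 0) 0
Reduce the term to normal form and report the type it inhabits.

resulting normal form:
  1
inferred type:
  Nat


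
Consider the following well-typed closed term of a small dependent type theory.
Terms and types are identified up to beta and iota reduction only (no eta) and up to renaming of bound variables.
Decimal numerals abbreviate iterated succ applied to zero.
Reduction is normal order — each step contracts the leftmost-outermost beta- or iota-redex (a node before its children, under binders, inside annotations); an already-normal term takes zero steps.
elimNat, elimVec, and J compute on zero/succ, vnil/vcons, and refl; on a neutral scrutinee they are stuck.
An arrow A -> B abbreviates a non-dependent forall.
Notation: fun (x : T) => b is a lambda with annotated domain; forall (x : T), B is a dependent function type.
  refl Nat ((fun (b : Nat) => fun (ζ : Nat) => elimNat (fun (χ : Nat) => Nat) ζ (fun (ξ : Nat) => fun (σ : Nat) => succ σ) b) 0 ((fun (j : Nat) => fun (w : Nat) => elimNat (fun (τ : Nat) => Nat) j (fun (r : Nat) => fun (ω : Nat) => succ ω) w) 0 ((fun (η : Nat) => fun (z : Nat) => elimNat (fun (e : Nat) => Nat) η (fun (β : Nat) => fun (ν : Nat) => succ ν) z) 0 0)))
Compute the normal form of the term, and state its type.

resulting normal form:
  refl Nat 0
the term's type:
  Eq Nat 0 0


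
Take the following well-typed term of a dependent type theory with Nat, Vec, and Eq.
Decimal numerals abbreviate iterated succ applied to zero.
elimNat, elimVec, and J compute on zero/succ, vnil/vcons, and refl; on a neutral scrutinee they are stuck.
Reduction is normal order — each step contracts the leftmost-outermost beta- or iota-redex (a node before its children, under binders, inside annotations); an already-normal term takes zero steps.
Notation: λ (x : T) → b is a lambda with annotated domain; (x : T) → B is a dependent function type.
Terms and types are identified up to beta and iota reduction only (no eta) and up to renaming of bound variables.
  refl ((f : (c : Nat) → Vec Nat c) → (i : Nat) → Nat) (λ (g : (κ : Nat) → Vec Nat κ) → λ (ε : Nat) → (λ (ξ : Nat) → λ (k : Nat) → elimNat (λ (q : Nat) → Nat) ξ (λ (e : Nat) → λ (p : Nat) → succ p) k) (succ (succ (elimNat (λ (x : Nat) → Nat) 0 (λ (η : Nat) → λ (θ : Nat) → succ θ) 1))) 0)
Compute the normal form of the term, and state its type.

resulting normal form:
  refl ((f : (c : Nat) → Vec Nat c) → (i : Nat) → Nat) (λ (g : (κ : Nat) → Vec Nat κ) → λ (ε : Nat) → 3)
the term's type:
  Eq ((f : (c : Nat) → Vec Nat c) → (i : Nat) → Nat) (λ (g : (κ : Nat) → Vec Nat κ) → λ (ε : Nat) → 3) (λ (ξ : (k : Nat) → Vec Nat k) → λ (q : Nat) → 3)
observation: reduction starts at a beta-redex, and 7 normal-order steps reach the normal form.


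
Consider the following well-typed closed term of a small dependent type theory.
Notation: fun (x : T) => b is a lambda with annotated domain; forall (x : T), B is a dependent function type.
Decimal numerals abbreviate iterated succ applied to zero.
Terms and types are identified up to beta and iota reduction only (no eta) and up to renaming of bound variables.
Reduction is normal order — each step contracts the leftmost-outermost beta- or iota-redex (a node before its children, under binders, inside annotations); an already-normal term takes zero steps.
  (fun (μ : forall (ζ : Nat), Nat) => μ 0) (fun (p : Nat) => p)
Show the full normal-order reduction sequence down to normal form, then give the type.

normal-order reduction sequence:
  (fun (μ : forall (ζ : Nat), Nat) => μ 0) (fun (p : Nat) => p)
  ~> (fun (μ : Nat) => μ) 0
  ~> 0
the term's type:
  Nat


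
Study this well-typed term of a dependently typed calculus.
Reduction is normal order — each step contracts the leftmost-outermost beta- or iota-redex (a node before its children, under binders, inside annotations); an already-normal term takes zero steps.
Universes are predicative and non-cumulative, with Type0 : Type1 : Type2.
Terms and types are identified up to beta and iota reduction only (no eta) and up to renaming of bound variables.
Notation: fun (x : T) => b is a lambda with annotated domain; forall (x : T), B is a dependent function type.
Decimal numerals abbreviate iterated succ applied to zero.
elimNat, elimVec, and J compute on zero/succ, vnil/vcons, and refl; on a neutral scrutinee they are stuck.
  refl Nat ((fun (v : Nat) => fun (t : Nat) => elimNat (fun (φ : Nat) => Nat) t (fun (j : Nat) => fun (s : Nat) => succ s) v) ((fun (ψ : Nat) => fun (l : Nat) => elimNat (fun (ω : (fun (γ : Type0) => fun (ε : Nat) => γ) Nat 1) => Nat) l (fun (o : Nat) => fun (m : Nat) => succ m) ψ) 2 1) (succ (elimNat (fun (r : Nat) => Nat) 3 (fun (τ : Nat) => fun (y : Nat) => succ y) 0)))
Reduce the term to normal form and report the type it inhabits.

resulting normal form:
  refl Nat 7
inferred type:
  Eq Nat 7 7
observation: reduction starts at a beta-redex, and 22 normal-order steps reach the normal form.


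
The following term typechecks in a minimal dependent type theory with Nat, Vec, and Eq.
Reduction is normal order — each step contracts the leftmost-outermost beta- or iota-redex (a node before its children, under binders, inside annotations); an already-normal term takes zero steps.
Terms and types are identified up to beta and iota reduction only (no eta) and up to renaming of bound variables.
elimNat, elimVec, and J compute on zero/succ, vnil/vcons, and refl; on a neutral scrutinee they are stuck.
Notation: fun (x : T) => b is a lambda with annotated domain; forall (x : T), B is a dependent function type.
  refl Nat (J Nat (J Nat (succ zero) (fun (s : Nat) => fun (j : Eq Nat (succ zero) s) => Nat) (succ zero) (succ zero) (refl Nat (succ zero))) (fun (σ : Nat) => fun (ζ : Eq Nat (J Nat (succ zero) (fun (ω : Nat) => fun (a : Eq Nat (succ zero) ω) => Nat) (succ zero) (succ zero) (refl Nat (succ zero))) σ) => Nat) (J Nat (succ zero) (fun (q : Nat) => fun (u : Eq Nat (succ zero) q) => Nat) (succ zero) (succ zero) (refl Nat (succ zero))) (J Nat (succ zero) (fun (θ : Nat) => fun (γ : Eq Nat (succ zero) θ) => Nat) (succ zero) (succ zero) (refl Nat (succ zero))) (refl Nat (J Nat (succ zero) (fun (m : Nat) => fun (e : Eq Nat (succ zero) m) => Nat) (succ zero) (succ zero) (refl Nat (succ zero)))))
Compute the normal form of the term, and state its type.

normal form:
  refl Nat (succ zero)
type:
  Eq Nat (succ zero) (succ zero)


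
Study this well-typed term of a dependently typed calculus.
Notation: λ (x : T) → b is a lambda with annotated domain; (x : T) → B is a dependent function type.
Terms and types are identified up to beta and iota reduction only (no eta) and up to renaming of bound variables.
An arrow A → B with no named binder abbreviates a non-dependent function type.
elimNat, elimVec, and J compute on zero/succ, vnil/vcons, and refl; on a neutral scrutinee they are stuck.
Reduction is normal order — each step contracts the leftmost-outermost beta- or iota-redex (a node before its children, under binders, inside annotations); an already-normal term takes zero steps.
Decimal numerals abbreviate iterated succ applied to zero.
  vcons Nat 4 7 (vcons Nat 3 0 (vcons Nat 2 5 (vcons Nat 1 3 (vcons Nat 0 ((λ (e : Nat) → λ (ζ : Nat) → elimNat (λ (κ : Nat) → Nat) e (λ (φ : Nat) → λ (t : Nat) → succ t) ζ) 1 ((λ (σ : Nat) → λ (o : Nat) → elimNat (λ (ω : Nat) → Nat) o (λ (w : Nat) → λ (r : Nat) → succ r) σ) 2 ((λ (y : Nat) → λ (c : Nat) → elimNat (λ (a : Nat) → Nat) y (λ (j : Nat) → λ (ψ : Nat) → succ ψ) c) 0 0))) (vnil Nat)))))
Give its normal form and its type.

normal form:
  vcons Nat 4 7 (vcons Nat 3 0 (vcons Nat 2 5 (vcons Nat 1 3 (vcons Nat 0 3 (vnil Nat)))))
the term's type:
  Vec Nat 5


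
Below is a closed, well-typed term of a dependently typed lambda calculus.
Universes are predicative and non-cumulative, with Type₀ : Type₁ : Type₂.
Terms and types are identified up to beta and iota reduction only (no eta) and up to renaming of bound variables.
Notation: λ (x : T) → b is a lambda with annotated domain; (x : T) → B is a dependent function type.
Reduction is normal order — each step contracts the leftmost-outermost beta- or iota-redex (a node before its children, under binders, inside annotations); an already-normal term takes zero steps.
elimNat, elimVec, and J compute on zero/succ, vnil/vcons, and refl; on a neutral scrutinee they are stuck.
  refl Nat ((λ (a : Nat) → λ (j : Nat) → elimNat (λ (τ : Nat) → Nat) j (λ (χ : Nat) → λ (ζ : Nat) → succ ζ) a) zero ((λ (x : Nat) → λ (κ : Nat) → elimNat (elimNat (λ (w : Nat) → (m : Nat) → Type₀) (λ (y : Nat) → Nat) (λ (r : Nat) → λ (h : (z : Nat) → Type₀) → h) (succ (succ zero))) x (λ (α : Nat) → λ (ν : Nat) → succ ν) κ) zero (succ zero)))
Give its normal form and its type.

reduced normal form:
  refl Nat (succ zero)
the term's type:
  Eq Nat (succ zero) (succ zero)


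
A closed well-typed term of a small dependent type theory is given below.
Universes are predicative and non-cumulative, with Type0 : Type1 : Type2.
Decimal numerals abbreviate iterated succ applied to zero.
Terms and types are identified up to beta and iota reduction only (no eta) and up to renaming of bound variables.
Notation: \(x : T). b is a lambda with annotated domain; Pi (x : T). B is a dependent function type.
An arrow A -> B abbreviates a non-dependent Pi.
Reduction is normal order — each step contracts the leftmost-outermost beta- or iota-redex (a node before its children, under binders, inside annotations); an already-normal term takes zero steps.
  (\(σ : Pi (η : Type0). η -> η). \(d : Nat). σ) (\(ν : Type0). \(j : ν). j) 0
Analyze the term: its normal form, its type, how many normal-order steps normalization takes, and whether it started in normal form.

resulting normal form:
  \(σ : Type0). \(η : σ). η
the term's type:
  Pi (σ : Type0). σ -> σ
reduction steps (normal order): 2
term was already normal: no
first redex: a beta-redex


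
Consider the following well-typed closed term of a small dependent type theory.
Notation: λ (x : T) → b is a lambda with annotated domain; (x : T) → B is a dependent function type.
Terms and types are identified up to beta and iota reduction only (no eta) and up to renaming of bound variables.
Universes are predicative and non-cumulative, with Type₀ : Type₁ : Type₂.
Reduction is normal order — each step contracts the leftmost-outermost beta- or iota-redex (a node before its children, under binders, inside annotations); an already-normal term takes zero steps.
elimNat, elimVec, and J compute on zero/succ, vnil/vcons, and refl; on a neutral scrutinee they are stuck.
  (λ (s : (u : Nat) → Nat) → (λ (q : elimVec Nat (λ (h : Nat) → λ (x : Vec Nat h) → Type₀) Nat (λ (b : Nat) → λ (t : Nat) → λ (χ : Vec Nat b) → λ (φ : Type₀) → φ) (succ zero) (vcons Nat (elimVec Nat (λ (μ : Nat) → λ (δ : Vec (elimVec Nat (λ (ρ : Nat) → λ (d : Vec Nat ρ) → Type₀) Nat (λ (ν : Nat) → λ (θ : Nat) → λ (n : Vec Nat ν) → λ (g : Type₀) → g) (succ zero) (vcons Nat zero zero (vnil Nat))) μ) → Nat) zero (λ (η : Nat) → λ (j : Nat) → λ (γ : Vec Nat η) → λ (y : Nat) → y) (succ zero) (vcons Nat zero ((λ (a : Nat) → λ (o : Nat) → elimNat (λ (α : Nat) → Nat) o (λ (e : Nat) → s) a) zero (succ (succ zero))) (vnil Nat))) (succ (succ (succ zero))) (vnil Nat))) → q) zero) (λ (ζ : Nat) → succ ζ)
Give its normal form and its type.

reduced normal form:
  zero
type:
  Nat
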